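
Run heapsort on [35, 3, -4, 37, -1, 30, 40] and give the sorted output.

Build heap: [40, 37, 35, 3, -1, 30, -4]
Extract 40: [37, 3, 35, -4, -1, 30, 40]
Extract 37: [35, 3, 30, -4, -1, 37, 40]
Extract 35: [30, 3, -1, -4, 35, 37, 40]
Extract 30: [3, -4, -1, 30, 35, 37, 40]
Extract 3: [-1, -4, 3, 30, 35, 37, 40]
Extract -1: [-4, -1, 3, 30, 35, 37, 40]


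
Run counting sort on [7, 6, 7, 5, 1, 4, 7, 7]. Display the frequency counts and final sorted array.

Count array: [0, 1, 0, 0, 1, 1, 1, 4]
(count[i] = number of elements equal to i)
Cumulative count: [0, 1, 1, 1, 2, 3, 4, 8]
Sorted: [1, 4, 5, 6, 7, 7, 7, 7]


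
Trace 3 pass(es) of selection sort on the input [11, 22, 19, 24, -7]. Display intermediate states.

Pass 1: Select minimum -7 at index 4, swap -> [-7, 22, 19, 24, 11]
Pass 2: Select minimum 11 at index 4, swap -> [-7, 11, 19, 24, 22]
Pass 3: Select minimum 19 at index 2, swap -> [-7, 11, 19, 24, 22]


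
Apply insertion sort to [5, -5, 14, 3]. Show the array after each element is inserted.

First element 5 is already 'sorted'
Insert -5: shifted 1 elements -> [-5, 5, 14, 3]
Insert 14: shifted 0 elements -> [-5, 5, 14, 3]
Insert 3: shifted 2 elements -> [-5, 3, 5, 14]


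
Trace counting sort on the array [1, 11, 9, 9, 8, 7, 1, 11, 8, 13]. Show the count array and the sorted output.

Count array: [0, 2, 0, 0, 0, 0, 0, 1, 2, 2, 0, 2, 0, 1]
(count[i] = number of elements equal to i)
Cumulative count: [0, 2, 2, 2, 2, 2, 2, 3, 5, 7, 7, 9, 9, 10]
Sorted: [1, 1, 7, 8, 8, 9, 9, 11, 11, 13]


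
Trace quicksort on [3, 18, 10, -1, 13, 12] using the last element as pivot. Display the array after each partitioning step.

Partition 1: pivot=12 at index 3 -> [3, 10, -1, 12, 13, 18]
Partition 2: pivot=-1 at index 0 -> [-1, 10, 3, 12, 13, 18]
Partition 3: pivot=3 at index 1 -> [-1, 3, 10, 12, 13, 18]
Partition 4: pivot=18 at index 5 -> [-1, 3, 10, 12, 13, 18]


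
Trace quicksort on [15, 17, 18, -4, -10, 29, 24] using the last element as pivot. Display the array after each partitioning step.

Partition 1: pivot=24 at index 5 -> [15, 17, 18, -4, -10, 24, 29]
Partition 2: pivot=-10 at index 0 -> [-10, 17, 18, -4, 15, 24, 29]
Partition 3: pivot=15 at index 2 -> [-10, -4, 15, 17, 18, 24, 29]
Partition 4: pivot=18 at index 4 -> [-10, -4, 15, 17, 18, 24, 29]


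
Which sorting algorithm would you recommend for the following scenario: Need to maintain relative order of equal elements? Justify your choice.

Best choice: Merge sort or Insertion sort
Reason: Both are stable; quicksort and heapsort are not stable


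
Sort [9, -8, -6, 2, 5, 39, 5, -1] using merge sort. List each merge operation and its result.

Divide and conquer:
  Merge [9] + [-8] -> [-8, 9]
  Merge [-6] + [2] -> [-6, 2]
  Merge [-8, 9] + [-6, 2] -> [-8, -6, 2, 9]
  Merge [5] + [39] -> [5, 39]
  Merge [5] + [-1] -> [-1, 5]
  Merge [5, 39] + [-1, 5] -> [-1, 5, 5, 39]
  Merge [-8, -6, 2, 9] + [-1, 5, 5, 39] -> [-8, -6, -1, 2, 5, 5, 9, 39]


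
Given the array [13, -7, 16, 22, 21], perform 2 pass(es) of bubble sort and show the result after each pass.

After pass 1: [-7, 13, 16, 21, 22] (2 swaps)
After pass 2: [-7, 13, 16, 21, 22] (0 swaps)
Total swaps: 2


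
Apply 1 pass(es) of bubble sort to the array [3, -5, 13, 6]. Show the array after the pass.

After pass 1: [-5, 3, 6, 13] (2 swaps)
Total swaps: 2


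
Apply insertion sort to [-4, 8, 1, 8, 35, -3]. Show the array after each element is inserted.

First element -4 is already 'sorted'
Insert 8: shifted 0 elements -> [-4, 8, 1, 8, 35, -3]
Insert 1: shifted 1 elements -> [-4, 1, 8, 8, 35, -3]
Insert 8: shifted 0 elements -> [-4, 1, 8, 8, 35, -3]
Insert 35: shifted 0 elements -> [-4, 1, 8, 8, 35, -3]
Insert -3: shifted 4 elements -> [-4, -3, 1, 8, 8, 35]


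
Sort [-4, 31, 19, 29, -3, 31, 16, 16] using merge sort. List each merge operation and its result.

Divide and conquer:
  Merge [-4] + [31] -> [-4, 31]
  Merge [19] + [29] -> [19, 29]
  Merge [-4, 31] + [19, 29] -> [-4, 19, 29, 31]
  Merge [-3] + [31] -> [-3, 31]
  Merge [16] + [16] -> [16, 16]
  Merge [-3, 31] + [16, 16] -> [-3, 16, 16, 31]
  Merge [-4, 19, 29, 31] + [-3, 16, 16, 31] -> [-4, -3, 16, 16, 19, 29, 31, 31]


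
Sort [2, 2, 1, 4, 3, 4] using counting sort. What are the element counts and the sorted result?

Count array: [0, 1, 2, 1, 2]
(count[i] = number of elements equal to i)
Cumulative count: [0, 1, 3, 4, 6]
Sorted: [1, 2, 2, 3, 4, 4]


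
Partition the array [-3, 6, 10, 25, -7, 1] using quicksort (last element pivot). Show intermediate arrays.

Partition 1: pivot=1 at index 2 -> [-3, -7, 1, 25, 6, 10]
Partition 2: pivot=-7 at index 0 -> [-7, -3, 1, 25, 6, 10]
Partition 3: pivot=10 at index 4 -> [-7, -3, 1, 6, 10, 25]


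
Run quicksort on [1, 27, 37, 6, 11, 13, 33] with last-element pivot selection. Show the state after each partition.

Partition 1: pivot=33 at index 5 -> [1, 27, 6, 11, 13, 33, 37]
Partition 2: pivot=13 at index 3 -> [1, 6, 11, 13, 27, 33, 37]
Partition 3: pivot=11 at index 2 -> [1, 6, 11, 13, 27, 33, 37]
Partition 4: pivot=6 at index 1 -> [1, 6, 11, 13, 27, 33, 37]


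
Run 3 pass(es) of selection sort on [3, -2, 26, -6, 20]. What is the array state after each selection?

Pass 1: Select minimum -6 at index 3, swap -> [-6, -2, 26, 3, 20]
Pass 2: Select minimum -2 at index 1, swap -> [-6, -2, 26, 3, 20]
Pass 3: Select minimum 3 at index 3, swap -> [-6, -2, 3, 26, 20]


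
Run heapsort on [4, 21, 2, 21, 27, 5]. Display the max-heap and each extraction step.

Build heap: [27, 21, 5, 4, 21, 2]
Extract 27: [21, 21, 5, 4, 2, 27]
Extract 21: [21, 4, 5, 2, 21, 27]
Extract 21: [5, 4, 2, 21, 21, 27]
Extract 5: [4, 2, 5, 21, 21, 27]
Extract 4: [2, 4, 5, 21, 21, 27]


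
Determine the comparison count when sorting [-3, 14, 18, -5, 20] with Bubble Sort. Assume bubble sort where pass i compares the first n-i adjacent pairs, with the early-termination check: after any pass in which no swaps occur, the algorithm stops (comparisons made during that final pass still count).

Pass 1: compare adjacent pairs (0,1)..(3,4) = 4 comparison(s), 1 swap(s) -> [-3, 14, -5, 18, 20]
Pass 2: compare adjacent pairs (0,1)..(2,3) = 3 comparison(s), 1 swap(s) -> [-3, -5, 14, 18, 20]
Pass 3: compare adjacent pairs (0,1)..(1,2) = 2 comparison(s), 1 swap(s) -> [-5, -3, 14, 18, 20]
Pass 4: compare adjacent pairs (0,1)..(0,1) = 1 comparison(s), 0 swap(s) -> [-5, -3, 14, 18, 20]
No swaps in this pass, so bubble sort stops here.
Total comparisons: 4 + 3 + 2 + 1 = 10


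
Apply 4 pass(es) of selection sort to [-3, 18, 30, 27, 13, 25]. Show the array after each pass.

Pass 1: Select minimum -3 at index 0, swap -> [-3, 18, 30, 27, 13, 25]
Pass 2: Select minimum 13 at index 4, swap -> [-3, 13, 30, 27, 18, 25]
Pass 3: Select minimum 18 at index 4, swap -> [-3, 13, 18, 27, 30, 25]
Pass 4: Select minimum 25 at index 5, swap -> [-3, 13, 18, 25, 30, 27]


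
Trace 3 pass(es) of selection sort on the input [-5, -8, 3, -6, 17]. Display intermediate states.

Pass 1: Select minimum -8 at index 1, swap -> [-8, -5, 3, -6, 17]
Pass 2: Select minimum -6 at index 3, swap -> [-8, -6, 3, -5, 17]
Pass 3: Select minimum -5 at index 3, swap -> [-8, -6, -5, 3, 17]


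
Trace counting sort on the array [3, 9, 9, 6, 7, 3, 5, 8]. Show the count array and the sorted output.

Count array: [0, 0, 0, 2, 0, 1, 1, 1, 1, 2]
(count[i] = number of elements equal to i)
Cumulative count: [0, 0, 0, 2, 2, 3, 4, 5, 6, 8]
Sorted: [3, 3, 5, 6, 7, 8, 9, 9]


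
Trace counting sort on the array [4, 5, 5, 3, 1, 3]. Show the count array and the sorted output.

Count array: [0, 1, 0, 2, 1, 2]
(count[i] = number of elements equal to i)
Cumulative count: [0, 1, 1, 3, 4, 6]
Sorted: [1, 3, 3, 4, 5, 5]


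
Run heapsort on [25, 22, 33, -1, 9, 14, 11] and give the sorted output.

Build heap: [33, 22, 25, -1, 9, 14, 11]
Extract 33: [25, 22, 14, -1, 9, 11, 33]
Extract 25: [22, 11, 14, -1, 9, 25, 33]
Extract 22: [14, 11, 9, -1, 22, 25, 33]
Extract 14: [11, -1, 9, 14, 22, 25, 33]
Extract 11: [9, -1, 11, 14, 22, 25, 33]
Extract 9: [-1, 9, 11, 14, 22, 25, 33]


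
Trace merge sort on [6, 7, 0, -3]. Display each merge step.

Divide and conquer:
  Merge [6] + [7] -> [6, 7]
  Merge [0] + [-3] -> [-3, 0]
  Merge [6, 7] + [-3, 0] -> [-3, 0, 6, 7]


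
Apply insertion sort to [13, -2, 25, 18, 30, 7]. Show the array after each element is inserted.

First element 13 is already 'sorted'
Insert -2: shifted 1 elements -> [-2, 13, 25, 18, 30, 7]
Insert 25: shifted 0 elements -> [-2, 13, 25, 18, 30, 7]
Insert 18: shifted 1 elements -> [-2, 13, 18, 25, 30, 7]
Insert 30: shifted 0 elements -> [-2, 13, 18, 25, 30, 7]
Insert 7: shifted 4 elements -> [-2, 7, 13, 18, 25, 30]


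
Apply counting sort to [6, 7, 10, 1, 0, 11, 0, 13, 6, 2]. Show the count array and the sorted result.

Count array: [2, 1, 1, 0, 0, 0, 2, 1, 0, 0, 1, 1, 0, 1]
(count[i] = number of elements equal to i)
Cumulative count: [2, 3, 4, 4, 4, 4, 6, 7, 7, 7, 8, 9, 9, 10]
Sorted: [0, 0, 1, 2, 6, 6, 7, 10, 11, 13]


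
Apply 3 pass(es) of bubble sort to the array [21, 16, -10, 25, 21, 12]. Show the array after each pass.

After pass 1: [16, -10, 21, 21, 12, 25] (4 swaps)
After pass 2: [-10, 16, 21, 12, 21, 25] (2 swaps)
After pass 3: [-10, 16, 12, 21, 21, 25] (1 swaps)
Total swaps: 7


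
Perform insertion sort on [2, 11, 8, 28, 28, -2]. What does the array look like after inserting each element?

First element 2 is already 'sorted'
Insert 11: shifted 0 elements -> [2, 11, 8, 28, 28, -2]
Insert 8: shifted 1 elements -> [2, 8, 11, 28, 28, -2]
Insert 28: shifted 0 elements -> [2, 8, 11, 28, 28, -2]
Insert 28: shifted 0 elements -> [2, 8, 11, 28, 28, -2]
Insert -2: shifted 5 elements -> [-2, 2, 8, 11, 28, 28]


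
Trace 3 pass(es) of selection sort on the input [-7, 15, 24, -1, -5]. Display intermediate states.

Pass 1: Select minimum -7 at index 0, swap -> [-7, 15, 24, -1, -5]
Pass 2: Select minimum -5 at index 4, swap -> [-7, -5, 24, -1, 15]
Pass 3: Select minimum -1 at index 3, swap -> [-7, -5, -1, 24, 15]


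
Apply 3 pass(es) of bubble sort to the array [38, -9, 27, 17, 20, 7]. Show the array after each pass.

After pass 1: [-9, 27, 17, 20, 7, 38] (5 swaps)
After pass 2: [-9, 17, 20, 7, 27, 38] (3 swaps)
After pass 3: [-9, 17, 7, 20, 27, 38] (1 swaps)
Total swaps: 9


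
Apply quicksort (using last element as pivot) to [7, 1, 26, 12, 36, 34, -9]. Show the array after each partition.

Partition 1: pivot=-9 at index 0 -> [-9, 1, 26, 12, 36, 34, 7]
Partition 2: pivot=7 at index 2 -> [-9, 1, 7, 12, 36, 34, 26]
Partition 3: pivot=26 at index 4 -> [-9, 1, 7, 12, 26, 34, 36]
Partition 4: pivot=36 at index 6 -> [-9, 1, 7, 12, 26, 34, 36]


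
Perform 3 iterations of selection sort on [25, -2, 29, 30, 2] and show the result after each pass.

Pass 1: Select minimum -2 at index 1, swap -> [-2, 25, 29, 30, 2]
Pass 2: Select minimum 2 at index 4, swap -> [-2, 2, 29, 30, 25]
Pass 3: Select minimum 25 at index 4, swap -> [-2, 2, 25, 30, 29]


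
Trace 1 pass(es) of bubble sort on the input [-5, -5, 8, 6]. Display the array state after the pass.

After pass 1: [-5, -5, 6, 8] (1 swaps)
Total swaps: 1


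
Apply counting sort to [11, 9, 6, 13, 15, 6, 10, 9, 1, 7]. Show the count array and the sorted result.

Count array: [0, 1, 0, 0, 0, 0, 2, 1, 0, 2, 1, 1, 0, 1, 0, 1]
(count[i] = number of elements equal to i)
Cumulative count: [0, 1, 1, 1, 1, 1, 3, 4, 4, 6, 7, 8, 8, 9, 9, 10]
Sorted: [1, 6, 6, 7, 9, 9, 10, 11, 13, 15]


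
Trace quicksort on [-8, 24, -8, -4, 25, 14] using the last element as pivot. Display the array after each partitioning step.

Partition 1: pivot=14 at index 3 -> [-8, -8, -4, 14, 25, 24]
Partition 2: pivot=-4 at index 2 -> [-8, -8, -4, 14, 25, 24]
Partition 3: pivot=-8 at index 1 -> [-8, -8, -4, 14, 25, 24]
Partition 4: pivot=24 at index 4 -> [-8, -8, -4, 14, 24, 25]


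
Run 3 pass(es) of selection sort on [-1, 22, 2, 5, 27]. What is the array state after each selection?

Pass 1: Select minimum -1 at index 0, swap -> [-1, 22, 2, 5, 27]
Pass 2: Select minimum 2 at index 2, swap -> [-1, 2, 22, 5, 27]
Pass 3: Select minimum 5 at index 3, swap -> [-1, 2, 5, 22, 27]


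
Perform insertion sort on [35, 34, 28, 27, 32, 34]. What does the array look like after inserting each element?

First element 35 is already 'sorted'
Insert 34: shifted 1 elements -> [34, 35, 28, 27, 32, 34]
Insert 28: shifted 2 elements -> [28, 34, 35, 27, 32, 34]
Insert 27: shifted 3 elements -> [27, 28, 34, 35, 32, 34]
Insert 32: shifted 2 elements -> [27, 28, 32, 34, 35, 34]
Insert 34: shifted 1 elements -> [27, 28, 32, 34, 34, 35]


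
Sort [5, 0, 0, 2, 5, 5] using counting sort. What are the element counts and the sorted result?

Count array: [2, 0, 1, 0, 0, 3]
(count[i] = number of elements equal to i)
Cumulative count: [2, 2, 3, 3, 3, 6]
Sorted: [0, 0, 2, 5, 5, 5]


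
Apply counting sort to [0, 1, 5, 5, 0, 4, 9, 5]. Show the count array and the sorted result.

Count array: [2, 1, 0, 0, 1, 3, 0, 0, 0, 1]
(count[i] = number of elements equal to i)
Cumulative count: [2, 3, 3, 3, 4, 7, 7, 7, 7, 8]
Sorted: [0, 0, 1, 4, 5, 5, 5, 9]


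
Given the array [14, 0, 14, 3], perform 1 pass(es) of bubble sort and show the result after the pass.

After pass 1: [0, 14, 3, 14] (2 swaps)
Total swaps: 2


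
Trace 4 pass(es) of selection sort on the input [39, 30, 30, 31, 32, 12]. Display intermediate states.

Pass 1: Select minimum 12 at index 5, swap -> [12, 30, 30, 31, 32, 39]
Pass 2: Select minimum 30 at index 1, swap -> [12, 30, 30, 31, 32, 39]
Pass 3: Select minimum 30 at index 2, swap -> [12, 30, 30, 31, 32, 39]
Pass 4: Select minimum 31 at index 3, swap -> [12, 30, 30, 31, 32, 39]


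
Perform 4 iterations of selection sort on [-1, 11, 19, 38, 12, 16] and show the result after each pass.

Pass 1: Select minimum -1 at index 0, swap -> [-1, 11, 19, 38, 12, 16]
Pass 2: Select minimum 11 at index 1, swap -> [-1, 11, 19, 38, 12, 16]
Pass 3: Select minimum 12 at index 4, swap -> [-1, 11, 12, 38, 19, 16]
Pass 4: Select minimum 16 at index 5, swap -> [-1, 11, 12, 16, 19, 38]


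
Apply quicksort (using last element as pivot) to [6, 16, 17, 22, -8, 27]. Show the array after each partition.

Partition 1: pivot=27 at index 5 -> [6, 16, 17, 22, -8, 27]
Partition 2: pivot=-8 at index 0 -> [-8, 16, 17, 22, 6, 27]
Partition 3: pivot=6 at index 1 -> [-8, 6, 17, 22, 16, 27]
Partition 4: pivot=16 at index 2 -> [-8, 6, 16, 22, 17, 27]
Partition 5: pivot=17 at index 3 -> [-8, 6, 16, 17, 22, 27]


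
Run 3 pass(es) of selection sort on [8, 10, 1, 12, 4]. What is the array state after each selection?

Pass 1: Select minimum 1 at index 2, swap -> [1, 10, 8, 12, 4]
Pass 2: Select minimum 4 at index 4, swap -> [1, 4, 8, 12, 10]
Pass 3: Select minimum 8 at index 2, swap -> [1, 4, 8, 12, 10]


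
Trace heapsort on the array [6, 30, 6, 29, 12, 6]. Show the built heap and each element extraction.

Build heap: [30, 29, 6, 6, 12, 6]
Extract 30: [29, 12, 6, 6, 6, 30]
Extract 29: [12, 6, 6, 6, 29, 30]
Extract 12: [6, 6, 6, 12, 29, 30]
Extract 6: [6, 6, 6, 12, 29, 30]
Extract 6: [6, 6, 6, 12, 29, 30]


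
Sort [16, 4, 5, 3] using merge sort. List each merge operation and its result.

Divide and conquer:
  Merge [16] + [4] -> [4, 16]
  Merge [5] + [3] -> [3, 5]
  Merge [4, 16] + [3, 5] -> [3, 4, 5, 16]


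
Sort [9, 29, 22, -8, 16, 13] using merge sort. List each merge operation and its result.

Divide and conquer:
  Merge [29] + [22] -> [22, 29]
  Merge [9] + [22, 29] -> [9, 22, 29]
  Merge [16] + [13] -> [13, 16]
  Merge [-8] + [13, 16] -> [-8, 13, 16]
  Merge [9, 22, 29] + [-8, 13, 16] -> [-8, 9, 13, 16, 22, 29]


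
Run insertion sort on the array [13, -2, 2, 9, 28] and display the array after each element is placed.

First element 13 is already 'sorted'
Insert -2: shifted 1 elements -> [-2, 13, 2, 9, 28]
Insert 2: shifted 1 elements -> [-2, 2, 13, 9, 28]
Insert 9: shifted 1 elements -> [-2, 2, 9, 13, 28]
Insert 28: shifted 0 elements -> [-2, 2, 9, 13, 28]


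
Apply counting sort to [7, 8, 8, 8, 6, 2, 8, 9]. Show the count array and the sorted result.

Count array: [0, 0, 1, 0, 0, 0, 1, 1, 4, 1]
(count[i] = number of elements equal to i)
Cumulative count: [0, 0, 1, 1, 1, 1, 2, 3, 7, 8]
Sorted: [2, 6, 7, 8, 8, 8, 8, 9]


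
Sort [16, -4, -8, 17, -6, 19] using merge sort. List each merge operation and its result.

Divide and conquer:
  Merge [-4] + [-8] -> [-8, -4]
  Merge [16] + [-8, -4] -> [-8, -4, 16]
  Merge [-6] + [19] -> [-6, 19]
  Merge [17] + [-6, 19] -> [-6, 17, 19]
  Merge [-8, -4, 16] + [-6, 17, 19] -> [-8, -6, -4, 16, 17, 19]


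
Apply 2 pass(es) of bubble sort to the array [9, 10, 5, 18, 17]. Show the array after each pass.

After pass 1: [9, 5, 10, 17, 18] (2 swaps)
After pass 2: [5, 9, 10, 17, 18] (1 swaps)
Total swaps: 3


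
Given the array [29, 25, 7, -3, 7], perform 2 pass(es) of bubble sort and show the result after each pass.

After pass 1: [25, 7, -3, 7, 29] (4 swaps)
After pass 2: [7, -3, 7, 25, 29] (3 swaps)
Total swaps: 7


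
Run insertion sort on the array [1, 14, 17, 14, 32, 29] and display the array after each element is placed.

First element 1 is already 'sorted'
Insert 14: shifted 0 elements -> [1, 14, 17, 14, 32, 29]
Insert 17: shifted 0 elements -> [1, 14, 17, 14, 32, 29]
Insert 14: shifted 1 elements -> [1, 14, 14, 17, 32, 29]
Insert 32: shifted 0 elements -> [1, 14, 14, 17, 32, 29]
Insert 29: shifted 1 elements -> [1, 14, 14, 17, 29, 32]


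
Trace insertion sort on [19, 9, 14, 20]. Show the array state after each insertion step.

First element 19 is already 'sorted'
Insert 9: shifted 1 elements -> [9, 19, 14, 20]
Insert 14: shifted 1 elements -> [9, 14, 19, 20]
Insert 20: shifted 0 elements -> [9, 14, 19, 20]


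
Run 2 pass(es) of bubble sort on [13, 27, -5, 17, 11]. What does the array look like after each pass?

After pass 1: [13, -5, 17, 11, 27] (3 swaps)
After pass 2: [-5, 13, 11, 17, 27] (2 swaps)
Total swaps: 5


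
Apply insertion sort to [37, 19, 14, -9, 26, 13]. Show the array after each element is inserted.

First element 37 is already 'sorted'
Insert 19: shifted 1 elements -> [19, 37, 14, -9, 26, 13]
Insert 14: shifted 2 elements -> [14, 19, 37, -9, 26, 13]
Insert -9: shifted 3 elements -> [-9, 14, 19, 37, 26, 13]
Insert 26: shifted 1 elements -> [-9, 14, 19, 26, 37, 13]
Insert 13: shifted 4 elements -> [-9, 13, 14, 19, 26, 37]


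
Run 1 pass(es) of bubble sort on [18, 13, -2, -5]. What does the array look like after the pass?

After pass 1: [13, -2, -5, 18] (3 swaps)
Total swaps: 3


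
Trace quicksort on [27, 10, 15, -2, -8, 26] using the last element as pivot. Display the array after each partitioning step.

Partition 1: pivot=26 at index 4 -> [10, 15, -2, -8, 26, 27]
Partition 2: pivot=-8 at index 0 -> [-8, 15, -2, 10, 26, 27]
Partition 3: pivot=10 at index 2 -> [-8, -2, 10, 15, 26, 27]


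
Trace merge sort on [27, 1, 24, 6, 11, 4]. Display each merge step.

Divide and conquer:
  Merge [1] + [24] -> [1, 24]
  Merge [27] + [1, 24] -> [1, 24, 27]
  Merge [11] + [4] -> [4, 11]
  Merge [6] + [4, 11] -> [4, 6, 11]
  Merge [1, 24, 27] + [4, 6, 11] -> [1, 4, 6, 11, 24, 27]


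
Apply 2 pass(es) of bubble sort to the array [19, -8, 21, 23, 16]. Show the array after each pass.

After pass 1: [-8, 19, 21, 16, 23] (2 swaps)
After pass 2: [-8, 19, 16, 21, 23] (1 swaps)
Total swaps: 3


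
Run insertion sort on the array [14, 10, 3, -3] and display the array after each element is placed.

First element 14 is already 'sorted'
Insert 10: shifted 1 elements -> [10, 14, 3, -3]
Insert 3: shifted 2 elements -> [3, 10, 14, -3]
Insert -3: shifted 3 elements -> [-3, 3, 10, 14]


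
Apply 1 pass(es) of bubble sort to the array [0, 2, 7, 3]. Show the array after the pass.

After pass 1: [0, 2, 3, 7] (1 swaps)
Total swaps: 1


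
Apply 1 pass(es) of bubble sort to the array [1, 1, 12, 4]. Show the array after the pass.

After pass 1: [1, 1, 4, 12] (1 swaps)
Total swaps: 1


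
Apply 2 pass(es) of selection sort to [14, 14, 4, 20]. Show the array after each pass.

Pass 1: Select minimum 4 at index 2, swap -> [4, 14, 14, 20]
Pass 2: Select minimum 14 at index 1, swap -> [4, 14, 14, 20]


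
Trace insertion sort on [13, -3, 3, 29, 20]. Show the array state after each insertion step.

First element 13 is already 'sorted'
Insert -3: shifted 1 elements -> [-3, 13, 3, 29, 20]
Insert 3: shifted 1 elements -> [-3, 3, 13, 29, 20]
Insert 29: shifted 0 elements -> [-3, 3, 13, 29, 20]
Insert 20: shifted 1 elements -> [-3, 3, 13, 20, 29]


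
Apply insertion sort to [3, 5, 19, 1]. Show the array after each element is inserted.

First element 3 is already 'sorted'
Insert 5: shifted 0 elements -> [3, 5, 19, 1]
Insert 19: shifted 0 elements -> [3, 5, 19, 1]
Insert 1: shifted 3 elements -> [1, 3, 5, 19]


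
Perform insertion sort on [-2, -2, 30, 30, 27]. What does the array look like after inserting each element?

First element -2 is already 'sorted'
Insert -2: shifted 0 elements -> [-2, -2, 30, 30, 27]
Insert 30: shifted 0 elements -> [-2, -2, 30, 30, 27]
Insert 30: shifted 0 elements -> [-2, -2, 30, 30, 27]
Insert 27: shifted 2 elements -> [-2, -2, 27, 30, 30]


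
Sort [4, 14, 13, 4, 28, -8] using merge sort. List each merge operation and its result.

Divide and conquer:
  Merge [14] + [13] -> [13, 14]
  Merge [4] + [13, 14] -> [4, 13, 14]
  Merge [28] + [-8] -> [-8, 28]
  Merge [4] + [-8, 28] -> [-8, 4, 28]
  Merge [4, 13, 14] + [-8, 4, 28] -> [-8, 4, 4, 13, 14, 28]


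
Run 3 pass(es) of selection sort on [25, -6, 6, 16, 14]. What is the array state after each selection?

Pass 1: Select minimum -6 at index 1, swap -> [-6, 25, 6, 16, 14]
Pass 2: Select minimum 6 at index 2, swap -> [-6, 6, 25, 16, 14]
Pass 3: Select minimum 14 at index 4, swap -> [-6, 6, 14, 16, 25]


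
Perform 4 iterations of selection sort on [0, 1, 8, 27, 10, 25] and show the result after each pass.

Pass 1: Select minimum 0 at index 0, swap -> [0, 1, 8, 27, 10, 25]
Pass 2: Select minimum 1 at index 1, swap -> [0, 1, 8, 27, 10, 25]
Pass 3: Select minimum 8 at index 2, swap -> [0, 1, 8, 27, 10, 25]
Pass 4: Select minimum 10 at index 4, swap -> [0, 1, 8, 10, 27, 25]


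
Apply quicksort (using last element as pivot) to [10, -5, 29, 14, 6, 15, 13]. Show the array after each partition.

Partition 1: pivot=13 at index 3 -> [10, -5, 6, 13, 29, 15, 14]
Partition 2: pivot=6 at index 1 -> [-5, 6, 10, 13, 29, 15, 14]
Partition 3: pivot=14 at index 4 -> [-5, 6, 10, 13, 14, 15, 29]
Partition 4: pivot=29 at index 6 -> [-5, 6, 10, 13, 14, 15, 29]


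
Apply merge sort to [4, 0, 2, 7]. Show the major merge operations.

Divide and conquer:
  Merge [4] + [0] -> [0, 4]
  Merge [2] + [7] -> [2, 7]
  Merge [0, 4] + [2, 7] -> [0, 2, 4, 7]


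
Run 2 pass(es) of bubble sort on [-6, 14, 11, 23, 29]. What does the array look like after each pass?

After pass 1: [-6, 11, 14, 23, 29] (1 swaps)
After pass 2: [-6, 11, 14, 23, 29] (0 swaps)
Total swaps: 1


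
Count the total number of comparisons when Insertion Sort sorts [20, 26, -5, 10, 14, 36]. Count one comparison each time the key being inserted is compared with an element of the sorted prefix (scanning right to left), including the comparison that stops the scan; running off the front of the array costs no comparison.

Insert 26: 20 <= 26 (stop) = 1 comparison(s) -> [20, 26, -5, 10, 14, 36]
Insert -5: 26 > -5 (shift), 20 > -5 (shift), reached front = 2 comparison(s) -> [-5, 20, 26, 10, 14, 36]
Insert 10: 26 > 10 (shift), 20 > 10 (shift), -5 <= 10 (stop) = 3 comparison(s) -> [-5, 10, 20, 26, 14, 36]
Insert 14: 26 > 14 (shift), 20 > 14 (shift), 10 <= 14 (stop) = 3 comparison(s) -> [-5, 10, 14, 20, 26, 36]
Insert 36: 26 <= 36 (stop) = 1 comparison(s) -> [-5, 10, 14, 20, 26, 36]
Total comparisons: 1 + 2 + 3 + 3 + 1 = 10


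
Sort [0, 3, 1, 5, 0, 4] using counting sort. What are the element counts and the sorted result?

Count array: [2, 1, 0, 1, 1, 1]
(count[i] = number of elements equal to i)
Cumulative count: [2, 3, 3, 4, 5, 6]
Sorted: [0, 0, 1, 3, 4, 5]


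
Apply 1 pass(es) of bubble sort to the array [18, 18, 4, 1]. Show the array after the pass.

After pass 1: [18, 4, 1, 18] (2 swaps)
Total swaps: 2


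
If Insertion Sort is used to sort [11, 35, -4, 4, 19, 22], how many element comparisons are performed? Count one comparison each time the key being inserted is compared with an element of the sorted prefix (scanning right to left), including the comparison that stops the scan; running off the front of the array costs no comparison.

Insert 35: 11 <= 35 (stop) = 1 comparison(s) -> [11, 35, -4, 4, 19, 22]
Insert -4: 35 > -4 (shift), 11 > -4 (shift), reached front = 2 comparison(s) -> [-4, 11, 35, 4, 19, 22]
Insert 4: 35 > 4 (shift), 11 > 4 (shift), -4 <= 4 (stop) = 3 comparison(s) -> [-4, 4, 11, 35, 19, 22]
Insert 19: 35 > 19 (shift), 11 <= 19 (stop) = 2 comparison(s) -> [-4, 4, 11, 19, 35, 22]
Insert 22: 35 > 22 (shift), 19 <= 22 (stop) = 2 comparison(s) -> [-4, 4, 11, 19, 22, 35]
Total comparisons: 1 + 2 + 3 + 2 + 2 = 10


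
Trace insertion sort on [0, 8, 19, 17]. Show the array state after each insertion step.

First element 0 is already 'sorted'
Insert 8: shifted 0 elements -> [0, 8, 19, 17]
Insert 19: shifted 0 elements -> [0, 8, 19, 17]
Insert 17: shifted 1 elements -> [0, 8, 17, 19]


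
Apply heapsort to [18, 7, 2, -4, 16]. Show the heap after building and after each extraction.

Build heap: [18, 16, 2, -4, 7]
Extract 18: [16, 7, 2, -4, 18]
Extract 16: [7, -4, 2, 16, 18]
Extract 7: [2, -4, 7, 16, 18]
Extract 2: [-4, 2, 7, 16, 18]


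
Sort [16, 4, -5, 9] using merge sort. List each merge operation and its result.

Divide and conquer:
  Merge [16] + [4] -> [4, 16]
  Merge [-5] + [9] -> [-5, 9]
  Merge [4, 16] + [-5, 9] -> [-5, 4, 9, 16]


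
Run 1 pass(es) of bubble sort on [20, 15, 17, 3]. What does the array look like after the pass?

After pass 1: [15, 17, 3, 20] (3 swaps)
Total swaps: 3


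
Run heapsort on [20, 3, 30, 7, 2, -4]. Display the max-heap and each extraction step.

Build heap: [30, 7, 20, 3, 2, -4]
Extract 30: [20, 7, -4, 3, 2, 30]
Extract 20: [7, 3, -4, 2, 20, 30]
Extract 7: [3, 2, -4, 7, 20, 30]
Extract 3: [2, -4, 3, 7, 20, 30]
Extract 2: [-4, 2, 3, 7, 20, 30]


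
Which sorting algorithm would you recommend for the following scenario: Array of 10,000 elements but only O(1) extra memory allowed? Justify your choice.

Best choice: Heapsort
Reason: Heapsort rearranges the array in place using O(1) auxiliary space and still guarantees O(n log n) time; quicksort partitions in place but needs Theta(log n) stack space for recursion (O(n) in the worst case), and mergesort requires O(n) auxiliary space


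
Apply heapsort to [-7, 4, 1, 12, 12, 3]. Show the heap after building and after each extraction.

Build heap: [12, 12, 3, 4, -7, 1]
Extract 12: [12, 4, 3, 1, -7, 12]
Extract 12: [4, 1, 3, -7, 12, 12]
Extract 4: [3, 1, -7, 4, 12, 12]
Extract 3: [1, -7, 3, 4, 12, 12]
Extract 1: [-7, 1, 3, 4, 12, 12]


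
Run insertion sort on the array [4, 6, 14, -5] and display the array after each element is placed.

First element 4 is already 'sorted'
Insert 6: shifted 0 elements -> [4, 6, 14, -5]
Insert 14: shifted 0 elements -> [4, 6, 14, -5]
Insert -5: shifted 3 elements -> [-5, 4, 6, 14]


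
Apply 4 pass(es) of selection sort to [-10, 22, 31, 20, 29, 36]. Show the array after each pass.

Pass 1: Select minimum -10 at index 0, swap -> [-10, 22, 31, 20, 29, 36]
Pass 2: Select minimum 20 at index 3, swap -> [-10, 20, 31, 22, 29, 36]
Pass 3: Select minimum 22 at index 3, swap -> [-10, 20, 22, 31, 29, 36]
Pass 4: Select minimum 29 at index 4, swap -> [-10, 20, 22, 29, 31, 36]


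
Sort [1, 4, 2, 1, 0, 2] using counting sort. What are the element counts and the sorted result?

Count array: [1, 2, 2, 0, 1]
(count[i] = number of elements equal to i)
Cumulative count: [1, 3, 5, 5, 6]
Sorted: [0, 1, 1, 2, 2, 4]


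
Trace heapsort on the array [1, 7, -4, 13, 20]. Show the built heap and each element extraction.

Build heap: [20, 13, -4, 1, 7]
Extract 20: [13, 7, -4, 1, 20]
Extract 13: [7, 1, -4, 13, 20]
Extract 7: [1, -4, 7, 13, 20]
Extract 1: [-4, 1, 7, 13, 20]


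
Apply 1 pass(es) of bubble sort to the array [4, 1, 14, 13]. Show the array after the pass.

After pass 1: [1, 4, 13, 14] (2 swaps)
Total swaps: 2


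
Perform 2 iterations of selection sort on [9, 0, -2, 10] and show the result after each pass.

Pass 1: Select minimum -2 at index 2, swap -> [-2, 0, 9, 10]
Pass 2: Select minimum 0 at index 1, swap -> [-2, 0, 9, 10]


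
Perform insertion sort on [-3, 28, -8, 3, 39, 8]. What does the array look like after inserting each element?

First element -3 is already 'sorted'
Insert 28: shifted 0 elements -> [-3, 28, -8, 3, 39, 8]
Insert -8: shifted 2 elements -> [-8, -3, 28, 3, 39, 8]
Insert 3: shifted 1 elements -> [-8, -3, 3, 28, 39, 8]
Insert 39: shifted 0 elements -> [-8, -3, 3, 28, 39, 8]
Insert 8: shifted 2 elements -> [-8, -3, 3, 8, 28, 39]


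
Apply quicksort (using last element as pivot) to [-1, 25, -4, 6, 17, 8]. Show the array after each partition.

Partition 1: pivot=8 at index 3 -> [-1, -4, 6, 8, 17, 25]
Partition 2: pivot=6 at index 2 -> [-1, -4, 6, 8, 17, 25]
Partition 3: pivot=-4 at index 0 -> [-4, -1, 6, 8, 17, 25]
Partition 4: pivot=25 at index 5 -> [-4, -1, 6, 8, 17, 25]


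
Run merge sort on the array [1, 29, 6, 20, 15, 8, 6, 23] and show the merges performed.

Divide and conquer:
  Merge [1] + [29] -> [1, 29]
  Merge [6] + [20] -> [6, 20]
  Merge [1, 29] + [6, 20] -> [1, 6, 20, 29]
  Merge [15] + [8] -> [8, 15]
  Merge [6] + [23] -> [6, 23]
  Merge [8, 15] + [6, 23] -> [6, 8, 15, 23]
  Merge [1, 6, 20, 29] + [6, 8, 15, 23] -> [1, 6, 6, 8, 15, 20, 23, 29]


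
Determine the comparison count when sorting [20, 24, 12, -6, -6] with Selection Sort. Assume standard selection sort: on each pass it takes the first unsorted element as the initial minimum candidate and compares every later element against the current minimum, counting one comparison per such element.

Pass 1: scan indices 1..4 for the minimum = 4 comparison(s); min is -6, place at index 0 -> [-6, 24, 12, 20, -6]
Pass 2: scan indices 2..4 for the minimum = 3 comparison(s); min is -6, place at index 1 -> [-6, -6, 12, 20, 24]
Pass 3: scan indices 3..4 for the minimum = 2 comparison(s); min is 12, place at index 2 -> [-6, -6, 12, 20, 24]
Pass 4: scan indices 4..4 for the minimum = 1 comparison(s); min is 20, place at index 3 -> [-6, -6, 12, 20, 24]
Selection sort always scans the whole unsorted suffix, so the count is (n-1) + (n-2) + ... + 1 = n(n-1)/2 = 5*4/2 = 10 regardless of the input order.
Total comparisons: 4 + 3 + 2 + 1 = 10


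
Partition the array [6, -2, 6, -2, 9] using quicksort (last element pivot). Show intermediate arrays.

Partition 1: pivot=9 at index 4 -> [6, -2, 6, -2, 9]
Partition 2: pivot=-2 at index 1 -> [-2, -2, 6, 6, 9]
Partition 3: pivot=6 at index 3 -> [-2, -2, 6, 6, 9]


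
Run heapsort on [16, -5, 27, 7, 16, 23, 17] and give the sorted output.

Build heap: [27, 16, 23, 7, -5, 16, 17]
Extract 27: [23, 16, 17, 7, -5, 16, 27]
Extract 23: [17, 16, 16, 7, -5, 23, 27]
Extract 17: [16, 7, 16, -5, 17, 23, 27]
Extract 16: [16, 7, -5, 16, 17, 23, 27]
Extract 16: [7, -5, 16, 16, 17, 23, 27]
Extract 7: [-5, 7, 16, 16, 17, 23, 27]


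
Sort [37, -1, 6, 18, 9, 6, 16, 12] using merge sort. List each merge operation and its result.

Divide and conquer:
  Merge [37] + [-1] -> [-1, 37]
  Merge [6] + [18] -> [6, 18]
  Merge [-1, 37] + [6, 18] -> [-1, 6, 18, 37]
  Merge [9] + [6] -> [6, 9]
  Merge [16] + [12] -> [12, 16]
  Merge [6, 9] + [12, 16] -> [6, 9, 12, 16]
  Merge [-1, 6, 18, 37] + [6, 9, 12, 16] -> [-1, 6, 6, 9, 12, 16, 18, 37]


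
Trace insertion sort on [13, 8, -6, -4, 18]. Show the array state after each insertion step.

First element 13 is already 'sorted'
Insert 8: shifted 1 elements -> [8, 13, -6, -4, 18]
Insert -6: shifted 2 elements -> [-6, 8, 13, -4, 18]
Insert -4: shifted 2 elements -> [-6, -4, 8, 13, 18]
Insert 18: shifted 0 elements -> [-6, -4, 8, 13, 18]


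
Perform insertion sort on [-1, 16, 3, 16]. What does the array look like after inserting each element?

First element -1 is already 'sorted'
Insert 16: shifted 0 elements -> [-1, 16, 3, 16]
Insert 3: shifted 1 elements -> [-1, 3, 16, 16]
Insert 16: shifted 0 elements -> [-1, 3, 16, 16]


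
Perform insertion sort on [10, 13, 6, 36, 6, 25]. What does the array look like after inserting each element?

First element 10 is already 'sorted'
Insert 13: shifted 0 elements -> [10, 13, 6, 36, 6, 25]
Insert 6: shifted 2 elements -> [6, 10, 13, 36, 6, 25]
Insert 36: shifted 0 elements -> [6, 10, 13, 36, 6, 25]
Insert 6: shifted 3 elements -> [6, 6, 10, 13, 36, 25]
Insert 25: shifted 1 elements -> [6, 6, 10, 13, 25, 36]


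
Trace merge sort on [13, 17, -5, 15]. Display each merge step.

Divide and conquer:
  Merge [13] + [17] -> [13, 17]
  Merge [-5] + [15] -> [-5, 15]
  Merge [13, 17] + [-5, 15] -> [-5, 13, 15, 17]


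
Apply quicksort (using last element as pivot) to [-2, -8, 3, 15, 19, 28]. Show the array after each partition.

Partition 1: pivot=28 at index 5 -> [-2, -8, 3, 15, 19, 28]
Partition 2: pivot=19 at index 4 -> [-2, -8, 3, 15, 19, 28]
Partition 3: pivot=15 at index 3 -> [-2, -8, 3, 15, 19, 28]
Partition 4: pivot=3 at index 2 -> [-2, -8, 3, 15, 19, 28]
Partition 5: pivot=-8 at index 0 -> [-8, -2, 3, 15, 19, 28]


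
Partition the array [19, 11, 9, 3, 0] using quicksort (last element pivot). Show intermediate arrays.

Partition 1: pivot=0 at index 0 -> [0, 11, 9, 3, 19]
Partition 2: pivot=19 at index 4 -> [0, 11, 9, 3, 19]
Partition 3: pivot=3 at index 1 -> [0, 3, 9, 11, 19]
Partition 4: pivot=11 at index 3 -> [0, 3, 9, 11, 19]


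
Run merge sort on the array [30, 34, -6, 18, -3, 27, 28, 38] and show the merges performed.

Divide and conquer:
  Merge [30] + [34] -> [30, 34]
  Merge [-6] + [18] -> [-6, 18]
  Merge [30, 34] + [-6, 18] -> [-6, 18, 30, 34]
  Merge [-3] + [27] -> [-3, 27]
  Merge [28] + [38] -> [28, 38]
  Merge [-3, 27] + [28, 38] -> [-3, 27, 28, 38]
  Merge [-6, 18, 30, 34] + [-3, 27, 28, 38] -> [-6, -3, 18, 27, 28, 30, 34, 38]


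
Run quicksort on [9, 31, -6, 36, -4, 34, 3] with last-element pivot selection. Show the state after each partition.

Partition 1: pivot=3 at index 2 -> [-6, -4, 3, 36, 31, 34, 9]
Partition 2: pivot=-4 at index 1 -> [-6, -4, 3, 36, 31, 34, 9]
Partition 3: pivot=9 at index 3 -> [-6, -4, 3, 9, 31, 34, 36]
Partition 4: pivot=36 at index 6 -> [-6, -4, 3, 9, 31, 34, 36]
Partition 5: pivot=34 at index 5 -> [-6, -4, 3, 9, 31, 34, 36]


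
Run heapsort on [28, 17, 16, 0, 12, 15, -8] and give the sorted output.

Build heap: [28, 17, 16, 0, 12, 15, -8]
Extract 28: [17, 12, 16, 0, -8, 15, 28]
Extract 17: [16, 12, 15, 0, -8, 17, 28]
Extract 16: [15, 12, -8, 0, 16, 17, 28]
Extract 15: [12, 0, -8, 15, 16, 17, 28]
Extract 12: [0, -8, 12, 15, 16, 17, 28]
Extract 0: [-8, 0, 12, 15, 16, 17, 28]


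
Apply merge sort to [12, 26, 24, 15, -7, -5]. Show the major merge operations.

Divide and conquer:
  Merge [26] + [24] -> [24, 26]
  Merge [12] + [24, 26] -> [12, 24, 26]
  Merge [-7] + [-5] -> [-7, -5]
  Merge [15] + [-7, -5] -> [-7, -5, 15]
  Merge [12, 24, 26] + [-7, -5, 15] -> [-7, -5, 12, 15, 24, 26]


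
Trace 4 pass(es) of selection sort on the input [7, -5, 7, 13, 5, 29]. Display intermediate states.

Pass 1: Select minimum -5 at index 1, swap -> [-5, 7, 7, 13, 5, 29]
Pass 2: Select minimum 5 at index 4, swap -> [-5, 5, 7, 13, 7, 29]
Pass 3: Select minimum 7 at index 2, swap -> [-5, 5, 7, 13, 7, 29]
Pass 4: Select minimum 7 at index 4, swap -> [-5, 5, 7, 7, 13, 29]


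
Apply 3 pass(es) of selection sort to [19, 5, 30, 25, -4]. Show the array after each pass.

Pass 1: Select minimum -4 at index 4, swap -> [-4, 5, 30, 25, 19]
Pass 2: Select minimum 5 at index 1, swap -> [-4, 5, 30, 25, 19]
Pass 3: Select minimum 19 at index 4, swap -> [-4, 5, 19, 25, 30]


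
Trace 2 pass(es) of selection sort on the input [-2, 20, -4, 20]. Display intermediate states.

Pass 1: Select minimum -4 at index 2, swap -> [-4, 20, -2, 20]
Pass 2: Select minimum -2 at index 2, swap -> [-4, -2, 20, 20]


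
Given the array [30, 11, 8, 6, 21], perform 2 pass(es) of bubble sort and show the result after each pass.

After pass 1: [11, 8, 6, 21, 30] (4 swaps)
After pass 2: [8, 6, 11, 21, 30] (2 swaps)
Total swaps: 6


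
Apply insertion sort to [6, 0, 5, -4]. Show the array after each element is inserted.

First element 6 is already 'sorted'
Insert 0: shifted 1 elements -> [0, 6, 5, -4]
Insert 5: shifted 1 elements -> [0, 5, 6, -4]
Insert -4: shifted 3 elements -> [-4, 0, 5, 6]


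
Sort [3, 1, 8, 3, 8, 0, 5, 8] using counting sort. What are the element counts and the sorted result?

Count array: [1, 1, 0, 2, 0, 1, 0, 0, 3]
(count[i] = number of elements equal to i)
Cumulative count: [1, 2, 2, 4, 4, 5, 5, 5, 8]
Sorted: [0, 1, 3, 3, 5, 8, 8, 8]


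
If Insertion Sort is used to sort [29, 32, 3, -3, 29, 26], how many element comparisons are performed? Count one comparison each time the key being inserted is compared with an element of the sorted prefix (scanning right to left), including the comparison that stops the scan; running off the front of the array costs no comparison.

Insert 32: 29 <= 32 (stop) = 1 comparison(s) -> [29, 32, 3, -3, 29, 26]
Insert 3: 32 > 3 (shift), 29 > 3 (shift), reached front = 2 comparison(s) -> [3, 29, 32, -3, 29, 26]
Insert -3: 32 > -3 (shift), 29 > -3 (shift), 3 > -3 (shift), reached front = 3 comparison(s) -> [-3, 3, 29, 32, 29, 26]
Insert 29: 32 > 29 (shift), 29 <= 29 (stop) = 2 comparison(s) -> [-3, 3, 29, 29, 32, 26]
Insert 26: 32 > 26 (shift), 29 > 26 (shift), 29 > 26 (shift), 3 <= 26 (stop) = 4 comparison(s) -> [-3, 3, 26, 29, 29, 32]
Total comparisons: 1 + 2 + 3 + 2 + 4 = 12


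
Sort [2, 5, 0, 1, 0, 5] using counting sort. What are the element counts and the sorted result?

Count array: [2, 1, 1, 0, 0, 2]
(count[i] = number of elements equal to i)
Cumulative count: [2, 3, 4, 4, 4, 6]
Sorted: [0, 0, 1, 2, 5, 5]


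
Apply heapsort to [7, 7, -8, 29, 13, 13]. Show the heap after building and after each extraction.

Build heap: [29, 13, 13, 7, 7, -8]
Extract 29: [13, 7, 13, -8, 7, 29]
Extract 13: [13, 7, 7, -8, 13, 29]
Extract 13: [7, -8, 7, 13, 13, 29]
Extract 7: [7, -8, 7, 13, 13, 29]
Extract 7: [-8, 7, 7, 13, 13, 29]


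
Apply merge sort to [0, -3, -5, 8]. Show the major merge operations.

Divide and conquer:
  Merge [0] + [-3] -> [-3, 0]
  Merge [-5] + [8] -> [-5, 8]
  Merge [-3, 0] + [-5, 8] -> [-5, -3, 0, 8]


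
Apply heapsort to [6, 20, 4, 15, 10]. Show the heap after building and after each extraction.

Build heap: [20, 15, 4, 6, 10]
Extract 20: [15, 10, 4, 6, 20]
Extract 15: [10, 6, 4, 15, 20]
Extract 10: [6, 4, 10, 15, 20]
Extract 6: [4, 6, 10, 15, 20]


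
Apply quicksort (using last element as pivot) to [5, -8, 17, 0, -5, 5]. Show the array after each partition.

Partition 1: pivot=5 at index 4 -> [5, -8, 0, -5, 5, 17]
Partition 2: pivot=-5 at index 1 -> [-8, -5, 0, 5, 5, 17]
Partition 3: pivot=5 at index 3 -> [-8, -5, 0, 5, 5, 17]


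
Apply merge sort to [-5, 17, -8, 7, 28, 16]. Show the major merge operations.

Divide and conquer:
  Merge [17] + [-8] -> [-8, 17]
  Merge [-5] + [-8, 17] -> [-8, -5, 17]
  Merge [28] + [16] -> [16, 28]
  Merge [7] + [16, 28] -> [7, 16, 28]
  Merge [-8, -5, 17] + [7, 16, 28] -> [-8, -5, 7, 16, 17, 28]


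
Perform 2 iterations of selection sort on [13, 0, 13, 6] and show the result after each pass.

Pass 1: Select minimum 0 at index 1, swap -> [0, 13, 13, 6]
Pass 2: Select minimum 6 at index 3, swap -> [0, 6, 13, 13]


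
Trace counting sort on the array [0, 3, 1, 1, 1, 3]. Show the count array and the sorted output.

Count array: [1, 3, 0, 2]
(count[i] = number of elements equal to i)
Cumulative count: [1, 4, 4, 6]
Sorted: [0, 1, 1, 1, 3, 3]
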